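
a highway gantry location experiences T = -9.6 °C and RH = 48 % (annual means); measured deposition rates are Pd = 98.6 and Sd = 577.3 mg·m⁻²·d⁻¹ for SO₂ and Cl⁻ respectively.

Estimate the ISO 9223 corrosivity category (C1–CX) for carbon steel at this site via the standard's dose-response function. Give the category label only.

carbon steel: T≤10 °C ⇒ hinge +0.150·(-9.6−10) = -2.9400
  sulphur-dioxide contribution → 2.66 μm/a
  chloride contribution → 17.45 μm/a
  ⇒ r_corr(carbon steel) = 20.11 μm/a
ISO 9223 Table 2 (carbon steel): 1.3 < 20.1 ≤ 25 μm/a ⇒ C2

C2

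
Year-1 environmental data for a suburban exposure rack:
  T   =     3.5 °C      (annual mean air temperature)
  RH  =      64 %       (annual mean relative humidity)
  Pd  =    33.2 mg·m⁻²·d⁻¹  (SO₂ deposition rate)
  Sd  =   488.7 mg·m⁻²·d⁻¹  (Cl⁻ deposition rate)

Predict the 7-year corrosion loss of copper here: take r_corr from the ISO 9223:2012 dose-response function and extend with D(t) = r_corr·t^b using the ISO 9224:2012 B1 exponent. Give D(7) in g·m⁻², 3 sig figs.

copper: T≤10 °C ⇒ hinge +0.126·(3.5−10) = -0.8190
  SO₂ term: 0.0053·33.2^0.26·exp(0.059·64-0.8190) = 0.2535
  Sd branch = 0.01025·Sd^0.27·e^(0.036·RH+0.049·T) = 0.6484 μm/a
  r_corr = 0.2535 + 0.6484 = 0.9019 μm/a
ISO 9224: D(t) = r_corr · t^b with b = 0.667 (copper, B1)
  D(7) = 0.9019 × 7^0.667 = 0.9019 × 3.662 = 3.303 μm
  Mass loss = 3.303 μm × 8.96 g/cm³ = 29.59 g·m⁻²

D(7) = 29.6 g·m⁻²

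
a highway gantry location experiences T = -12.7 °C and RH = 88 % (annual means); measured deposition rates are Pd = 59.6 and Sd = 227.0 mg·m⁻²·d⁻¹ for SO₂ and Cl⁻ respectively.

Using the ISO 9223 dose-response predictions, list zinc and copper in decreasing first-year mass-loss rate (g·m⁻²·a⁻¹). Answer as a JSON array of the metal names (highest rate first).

zinc: T≤10 °C ⇒ hinge +0.038·(-12.7−10) = -0.8626
  SO₂ term: 0.0129·59.6^0.44·exp(0.046·88-0.8626) = 1.884
  Sd branch = 0.0175·Sd^0.57·e^(0.008·RH+0.085·T) = 0.2648 μm/a
  r_corr = 1.884 + 0.2648 = 2.149 μm/a
  mass loss = 2.149 μm/a × 7.14 g/cm³ = 15.34 g·m⁻²·a⁻¹
copper: temperature factor f = +0.126·(-22.7) = -2.8602
  SO₂ term: 0.0053·59.6^0.26·exp(0.059·88-2.8602) = 0.158
  Cl⁻ term: 0.01025·227.0^0.27·exp(0.036·88+0.049·-12.7) = 0.5655
  r_corr = 0.158 + 0.5655 = 0.7235 μm/a
  mass loss = 0.7235 μm/a × 8.96 g/cm³ = 6.482 g·m⁻²·a⁻¹
Ordering by g·m⁻²·a⁻¹: zinc (15.3) > copper (6.48)

["zinc", "copper"]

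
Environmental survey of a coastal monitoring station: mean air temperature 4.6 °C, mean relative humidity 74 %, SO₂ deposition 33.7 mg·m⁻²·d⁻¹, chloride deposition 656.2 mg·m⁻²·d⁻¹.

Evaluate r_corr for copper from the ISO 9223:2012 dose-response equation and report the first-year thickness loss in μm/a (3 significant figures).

r_corr = 1.59 μm/a

copper: temperature factor f = +0.126·(-5.4) = -0.6804
  Pd branch = 0.0053·Pd^0.26·e^(0.059·RH+f) = 0.5273 μm/a
  Cl⁻ term: 0.01025·656.2^0.27·exp(0.036·74+0.049·4.6) = 1.062
  sum: 0.5273 + 1.062 → r_corr = 1.589 μm/a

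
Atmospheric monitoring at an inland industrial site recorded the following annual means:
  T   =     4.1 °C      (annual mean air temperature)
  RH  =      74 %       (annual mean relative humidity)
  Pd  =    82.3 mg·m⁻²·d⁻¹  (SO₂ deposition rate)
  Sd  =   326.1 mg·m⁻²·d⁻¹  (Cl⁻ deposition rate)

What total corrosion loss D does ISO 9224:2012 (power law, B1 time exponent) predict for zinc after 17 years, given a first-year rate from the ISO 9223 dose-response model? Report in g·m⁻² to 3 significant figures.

D(17) = 241 g·m⁻²

zinc: temperature factor f = +0.038·(-5.9) = -0.2242
  SO₂ term: 0.0129·82.3^0.44·exp(0.046·74-0.2242) = 2.159
  Sd branch = 0.0175·Sd^0.57·e^(0.008·RH+0.085·T) = 1.214 μm/a
  r_corr = 2.159 + 1.214 = 3.373 μm/a
ISO 9224: D(t) = r_corr · t^b with b = 0.813 (zinc, B1)
  D(17) = 3.373 × 17^0.813 = 3.373 × 10.01 = 33.76 μm
  Mass loss = 33.76 μm × 7.14 g/cm³ = 241 g·m⁻²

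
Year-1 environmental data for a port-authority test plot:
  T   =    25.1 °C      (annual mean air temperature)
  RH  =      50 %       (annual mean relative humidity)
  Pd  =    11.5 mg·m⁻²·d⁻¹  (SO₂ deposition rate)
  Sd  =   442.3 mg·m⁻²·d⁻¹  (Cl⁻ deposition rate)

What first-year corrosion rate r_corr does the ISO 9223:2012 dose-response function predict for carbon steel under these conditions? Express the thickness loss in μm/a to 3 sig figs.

carbon steel: f(T) = -0.054·(T−10) [T>10 °C] = -0.8154
  SO₂ term: 1.77·11.5^0.52·exp(0.02·50-0.8154) = 7.581
  Cl⁻ term: 0.102·442.3^0.62·exp(0.033·50+0.04·25.1) = 63.32
  r_corr = 7.581 + 63.32 = 70.9 μm/a

r_corr = 70.9 μm/a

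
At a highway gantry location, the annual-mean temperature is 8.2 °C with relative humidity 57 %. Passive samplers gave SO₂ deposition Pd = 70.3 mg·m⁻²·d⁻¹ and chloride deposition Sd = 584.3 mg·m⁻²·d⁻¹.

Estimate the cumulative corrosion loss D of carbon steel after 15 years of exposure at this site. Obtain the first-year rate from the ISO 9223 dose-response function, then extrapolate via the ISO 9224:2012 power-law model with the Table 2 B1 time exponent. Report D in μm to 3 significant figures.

D(15) = 358 μm

carbon steel: T≤10 °C ⇒ hinge +0.150·(8.2−10) = -0.2700
  sulphur-dioxide contribution → 38.57 μm/a
  chloride contribution → 48.22 μm/a
  total first-year rate 86.79 μm/a
ISO 9224: D(t) = r_corr · t^b with b = 0.523 (carbon steel, B1)
  D(15) = 86.79 × 15^0.523 = 86.79 × 4.122 = 357.7 μm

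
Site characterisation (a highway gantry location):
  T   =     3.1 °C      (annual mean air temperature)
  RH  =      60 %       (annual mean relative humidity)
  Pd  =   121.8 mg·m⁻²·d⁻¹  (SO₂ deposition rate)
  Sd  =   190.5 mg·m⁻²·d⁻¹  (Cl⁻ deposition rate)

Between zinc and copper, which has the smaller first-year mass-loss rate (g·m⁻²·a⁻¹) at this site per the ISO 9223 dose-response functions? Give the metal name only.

zinc: temperature factor f = +0.038·(-6.9) = -0.2622
  sulphur-dioxide contribution → 1.297 μm/a
  chloride contribution → 0.7336 μm/a
  total first-year rate 2.031 μm/a
  mass loss = 2.031 μm/a × 7.14 g/cm³ = 14.5 g·m⁻²·a⁻¹
copper: temperature factor f = +0.126·(-6.9) = -0.8694
  sulphur-dioxide contribution → 0.2669 μm/a
  chloride contribution → 0.4269 μm/a
  ⇒ r_corr(copper) = 0.6938 μm/a
  mass loss = 0.6938 μm/a × 8.96 g/cm³ = 6.217 g·m⁻²·a⁻¹
Ordering by g·m⁻²·a⁻¹: zinc (14.5) > copper (6.22)

copper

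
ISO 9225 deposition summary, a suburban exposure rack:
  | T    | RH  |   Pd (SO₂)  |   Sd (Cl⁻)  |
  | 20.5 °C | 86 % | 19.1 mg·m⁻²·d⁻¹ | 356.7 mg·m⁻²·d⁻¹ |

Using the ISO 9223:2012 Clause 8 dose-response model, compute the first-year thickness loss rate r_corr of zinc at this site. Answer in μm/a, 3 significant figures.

zinc: f(T) = -0.071·(T−10) [T>10 °C] = -0.7455
  Pd branch = 0.0129·Pd^0.44·e^(0.046·RH+f) = 1.171 μm/a
  Sd branch = 0.0175·Sd^0.57·e^(0.008·RH+0.085·T) = 5.668 μm/a
  sum: 1.171 + 5.668 → r_corr = 6.839 μm/a

r_corr = 6.84 μm/a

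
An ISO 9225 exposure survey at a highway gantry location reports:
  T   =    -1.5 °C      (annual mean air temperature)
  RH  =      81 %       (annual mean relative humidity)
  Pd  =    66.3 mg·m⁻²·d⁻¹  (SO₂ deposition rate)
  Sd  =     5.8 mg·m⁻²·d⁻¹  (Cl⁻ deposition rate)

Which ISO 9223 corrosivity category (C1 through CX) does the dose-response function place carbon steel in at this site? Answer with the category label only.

C2

carbon steel: temperature factor f = +0.150·(-11.5) = -1.7250
  sulphur-dioxide contribution → 14.11 μm/a
  chloride contribution → 4.137 μm/a
  ⇒ r_corr(carbon steel) = 18.25 μm/a
ISO 9223 Table 2 (carbon steel): 1.3 < 18.2 ≤ 25 μm/a ⇒ C2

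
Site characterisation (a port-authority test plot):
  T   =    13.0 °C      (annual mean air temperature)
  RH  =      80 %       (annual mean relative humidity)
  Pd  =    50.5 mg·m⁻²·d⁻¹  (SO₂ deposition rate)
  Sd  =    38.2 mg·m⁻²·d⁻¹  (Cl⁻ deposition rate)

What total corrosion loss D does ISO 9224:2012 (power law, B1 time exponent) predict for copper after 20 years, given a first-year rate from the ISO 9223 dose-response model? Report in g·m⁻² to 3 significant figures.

copper: T>10 °C ⇒ hinge -0.080·(13.0−10) = -0.2400
  sulphur-dioxide contribution → 1.296 μm/a
  chloride contribution → 0.9232 μm/a
  ⇒ r_corr(copper) = 2.22 μm/a
Long-term exponent b (ISO 9224 Table 2, B1) = 0.667
  D(20) = 2.22 × 20^0.667 = 2.22 × 7.375 = 16.37 μm
  Mass loss = 16.37 μm × 8.96 g/cm³ = 146.7 g·m⁻²

D(20) = 147 g·m⁻²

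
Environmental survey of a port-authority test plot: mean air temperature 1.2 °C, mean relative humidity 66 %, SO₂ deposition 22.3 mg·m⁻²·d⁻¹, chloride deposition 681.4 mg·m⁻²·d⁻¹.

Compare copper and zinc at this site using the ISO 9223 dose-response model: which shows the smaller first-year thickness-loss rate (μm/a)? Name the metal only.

copper: f(T) = +0.126·(T−10) [T≤10 °C] = -1.1088
  sulphur-dioxide contribution → 0.1925 μm/a
  chloride contribution → 0.681 μm/a
  ⇒ r_corr(copper) = 0.8735 μm/a
zinc: temperature factor f = +0.038·(-8.8) = -0.3344
  sulphur-dioxide contribution → 0.7536 μm/a
  chloride contribution → 1.354 μm/a
  total first-year rate 2.108 μm/a
Ordering by μm/a: zinc (2.11) > copper (0.874)

copper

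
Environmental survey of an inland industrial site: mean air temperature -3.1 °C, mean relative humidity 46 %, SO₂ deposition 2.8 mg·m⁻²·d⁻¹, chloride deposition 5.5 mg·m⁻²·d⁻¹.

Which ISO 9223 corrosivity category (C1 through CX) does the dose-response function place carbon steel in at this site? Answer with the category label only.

C2

carbon steel: temperature factor f = +0.150·(-13.1) = -1.9650
  SO₂ term: 1.77·2.8^0.52·exp(0.02·46-1.9650) = 1.063
  Cl⁻ term: 0.102·5.5^0.62·exp(0.033·46+0.04·-3.1) = 1.183
  r_corr = 1.063 + 1.183 = 2.246 μm/a
2.25 μm/a falls in (1.3, 25] for carbon steel → category C2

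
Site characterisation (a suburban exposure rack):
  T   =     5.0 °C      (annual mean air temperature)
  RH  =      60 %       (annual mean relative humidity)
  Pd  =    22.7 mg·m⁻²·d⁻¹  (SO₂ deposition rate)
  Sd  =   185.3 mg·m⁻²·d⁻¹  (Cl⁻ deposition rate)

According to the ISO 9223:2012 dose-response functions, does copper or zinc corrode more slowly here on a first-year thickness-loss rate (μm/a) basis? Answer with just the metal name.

copper

copper: temperature factor f = +0.126·(-5.0) = -0.6300
  sulphur-dioxide contribution → 0.2191 μm/a
  chloride contribution → 0.4651 μm/a
  total first-year rate 0.6842 μm/a
zinc: f(T) = +0.038·(T−10) [T≤10 °C] = -0.1900
  sulphur-dioxide contribution → 0.6659 μm/a
  chloride contribution → 0.8487 μm/a
  ⇒ r_corr(zinc) = 1.515 μm/a
Ordering by μm/a: zinc (1.51) > copper (0.684)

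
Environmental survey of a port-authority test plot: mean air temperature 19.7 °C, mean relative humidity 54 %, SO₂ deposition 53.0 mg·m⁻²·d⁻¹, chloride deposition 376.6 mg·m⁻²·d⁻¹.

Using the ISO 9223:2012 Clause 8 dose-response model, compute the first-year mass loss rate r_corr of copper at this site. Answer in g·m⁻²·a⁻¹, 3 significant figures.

r_corr = 9.84 g·m⁻²·a⁻¹

copper: f(T) = -0.080·(T−10) [T>10 °C] = -0.7760
  Pd branch = 0.0053·Pd^0.26·e^(0.059·RH+f) = 0.1657 μm/a
  Sd branch = 0.01025·Sd^0.27·e^(0.036·RH+0.049·T) = 0.9326 μm/a
  sum: 0.1657 + 0.9326 → r_corr = 1.098 μm/a
Convert to mass loss: 1.098 μm/a × 8.96 g/cm³ = 9.841 g·m⁻²·a⁻¹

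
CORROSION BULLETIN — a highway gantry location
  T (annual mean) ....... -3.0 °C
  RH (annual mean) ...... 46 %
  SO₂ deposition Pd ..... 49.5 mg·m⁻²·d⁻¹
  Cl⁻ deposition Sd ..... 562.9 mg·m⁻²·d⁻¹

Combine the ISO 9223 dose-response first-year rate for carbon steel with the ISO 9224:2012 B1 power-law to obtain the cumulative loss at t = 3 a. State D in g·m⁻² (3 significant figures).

D(3) = 359 g·m⁻²

carbon steel: f(T) = +0.150·(T−10) [T≤10 °C] = -1.9500
  sulphur-dioxide contribution → 4.807 μm/a
  chloride contribution → 20.94 μm/a
  ⇒ r_corr(carbon steel) = 25.75 μm/a
ISO 9224: D(t) = r_corr · t^b with b = 0.523 (carbon steel, B1)
  D(3) = 25.75 × 3^0.523 = 25.75 × 1.776 = 45.74 μm
  Mass loss = 45.74 μm × 7.85 g/cm³ = 359 g·m⁻²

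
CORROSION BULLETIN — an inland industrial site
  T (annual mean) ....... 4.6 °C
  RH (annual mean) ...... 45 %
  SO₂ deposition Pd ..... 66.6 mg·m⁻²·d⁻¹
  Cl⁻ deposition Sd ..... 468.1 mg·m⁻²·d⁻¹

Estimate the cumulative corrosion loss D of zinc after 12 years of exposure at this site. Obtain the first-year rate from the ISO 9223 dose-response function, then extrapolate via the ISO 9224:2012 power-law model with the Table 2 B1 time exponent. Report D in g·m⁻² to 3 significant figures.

D(12) = 94.9 g·m⁻²

zinc: temperature factor f = +0.038·(-5.4) = -0.2052
  Pd branch = 0.0129·Pd^0.44·e^(0.046·RH+f) = 0.5282 μm/a
  Cl⁻ term: 0.0175·468.1^0.57·exp(0.008·45+0.085·4.6) = 1.234
  r_corr = 0.5282 + 1.234 = 1.762 μm/a
ISO 9224: D(t) = r_corr · t^b with b = 0.813 (zinc, B1)
  D(12) = 1.762 × 12^0.813 = 1.762 × 7.54 = 13.29 μm
  Mass loss = 13.29 μm × 7.14 g/cm³ = 94.86 g·m⁻²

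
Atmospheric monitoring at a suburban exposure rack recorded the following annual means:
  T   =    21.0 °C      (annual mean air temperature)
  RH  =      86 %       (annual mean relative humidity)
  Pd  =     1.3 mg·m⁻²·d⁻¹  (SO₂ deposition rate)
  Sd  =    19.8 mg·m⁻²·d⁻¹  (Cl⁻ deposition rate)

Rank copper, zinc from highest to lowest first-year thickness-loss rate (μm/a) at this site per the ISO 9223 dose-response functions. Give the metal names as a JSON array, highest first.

copper: temperature factor f = -0.080·(11.0) = -0.8800
  SO₂ term: 0.0053·1.3^0.26·exp(0.059·86-0.8800) = 0.3761
  Sd branch = 0.01025·Sd^0.27·e^(0.036·RH+0.049·T) = 1.42 μm/a
  sum: 0.3761 + 1.42 → r_corr = 1.796 μm/a
zinc: temperature factor f = -0.071·(11.0) = -0.7810
  SO₂ term: 0.0129·1.3^0.44·exp(0.046·86-0.7810) = 0.3464
  Sd branch = 0.0175·Sd^0.57·e^(0.008·RH+0.085·T) = 1.138 μm/a
  sum: 0.3464 + 1.138 → r_corr = 1.484 μm/a
Ordering by μm/a: copper (1.8) > zinc (1.48)

["copper", "zinc"]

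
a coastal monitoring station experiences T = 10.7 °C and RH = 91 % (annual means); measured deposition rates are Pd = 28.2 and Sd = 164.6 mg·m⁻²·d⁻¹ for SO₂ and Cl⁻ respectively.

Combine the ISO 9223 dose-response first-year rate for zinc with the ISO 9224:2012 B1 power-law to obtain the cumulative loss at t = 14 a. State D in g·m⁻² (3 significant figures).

zinc: f(T) = -0.071·(T−10) [T>10 °C] = -0.0497
  sulphur-dioxide contribution → 3.508 μm/a
  chloride contribution → 1.65 μm/a
  ⇒ r_corr(zinc) = 5.158 μm/a
Power-law: D(14) = r_corr · 14^0.813
  D(14) = 5.158 × 14^0.813 = 5.158 × 8.547 = 44.09 μm
  Mass loss = 44.09 μm × 7.14 g/cm³ = 314.8 g·m⁻²

D(14) = 315 g·m⁻²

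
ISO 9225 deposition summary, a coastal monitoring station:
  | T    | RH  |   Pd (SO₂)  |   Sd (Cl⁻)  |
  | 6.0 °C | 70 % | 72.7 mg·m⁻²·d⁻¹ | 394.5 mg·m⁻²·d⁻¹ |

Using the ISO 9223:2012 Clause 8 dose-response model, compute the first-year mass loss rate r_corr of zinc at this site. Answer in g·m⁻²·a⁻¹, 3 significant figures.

zinc: f(T) = +0.038·(T−10) [T≤10 °C] = -0.1520
  sulphur-dioxide contribution → 1.828 μm/a
  chloride contribution → 1.54 μm/a
  ⇒ r_corr(zinc) = 3.368 μm/a
Convert to mass loss: 3.368 μm/a × 7.14 g/cm³ = 24.05 g·m⁻²·a⁻¹

r_corr = 24.0 g·m⁻²·a⁻¹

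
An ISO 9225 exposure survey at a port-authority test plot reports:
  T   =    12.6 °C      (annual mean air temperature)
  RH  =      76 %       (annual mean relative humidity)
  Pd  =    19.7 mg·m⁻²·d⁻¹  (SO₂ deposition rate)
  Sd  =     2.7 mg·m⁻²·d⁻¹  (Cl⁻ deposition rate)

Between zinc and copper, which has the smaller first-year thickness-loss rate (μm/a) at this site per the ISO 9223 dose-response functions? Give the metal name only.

zinc: T>10 °C ⇒ hinge -0.071·(12.6−10) = -0.1846
  SO₂ term: 0.0129·19.7^0.44·exp(0.046·76-0.1846) = 1.313
  Cl⁻ term: 0.0175·2.7^0.57·exp(0.008·76+0.085·12.6) = 0.1652
  sum: 1.313 + 0.1652 → r_corr = 1.478 μm/a
copper: T>10 °C ⇒ hinge -0.080·(12.6−10) = -0.2080
  SO₂ term: 0.0053·19.7^0.26·exp(0.059·76-0.2080) = 0.8277
  Sd branch = 0.01025·Sd^0.27·e^(0.036·RH+0.049·T) = 0.3833 μm/a
  sum: 0.8277 + 0.3833 → r_corr = 1.211 μm/a
Ordering by μm/a: zinc (1.48) > copper (1.21)

copper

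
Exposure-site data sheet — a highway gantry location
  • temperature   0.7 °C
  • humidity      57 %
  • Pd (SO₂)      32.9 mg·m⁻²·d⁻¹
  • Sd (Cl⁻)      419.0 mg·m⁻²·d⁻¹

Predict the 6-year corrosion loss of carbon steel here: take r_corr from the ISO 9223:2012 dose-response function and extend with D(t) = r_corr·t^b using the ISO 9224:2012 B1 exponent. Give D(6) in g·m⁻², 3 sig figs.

D(6) = 752 g·m⁻²

carbon steel: T≤10 °C ⇒ hinge +0.150·(0.7−10) = -1.3950
  Pd branch = 1.77·Pd^0.52·e^(0.02·RH+f) = 8.437 μm/a
  Cl⁻ term: 0.102·419.0^0.62·exp(0.033·57+0.04·0.7) = 29.07
  sum: 8.437 + 29.07 → r_corr = 37.51 μm/a
Long-term exponent b (ISO 9224 Table 2, B1) = 0.523
  D(6) = 37.51 × 6^0.523 = 37.51 × 2.553 = 95.74 μm
  Mass loss = 95.74 μm × 7.85 g/cm³ = 751.5 g·m⁻²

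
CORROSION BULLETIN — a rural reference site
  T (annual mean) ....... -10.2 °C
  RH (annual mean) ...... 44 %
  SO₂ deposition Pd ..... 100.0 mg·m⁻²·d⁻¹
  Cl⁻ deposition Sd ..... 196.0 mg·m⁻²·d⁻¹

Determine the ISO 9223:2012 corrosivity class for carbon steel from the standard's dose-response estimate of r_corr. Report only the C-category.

C2

carbon steel: temperature factor f = +0.150·(-20.2) = -3.0300
  sulphur-dioxide contribution → 2.261 μm/a
  chloride contribution → 7.642 μm/a
  total first-year rate 9.903 μm/a
9.9 μm/a falls in (1.3, 25] for carbon steel → category C2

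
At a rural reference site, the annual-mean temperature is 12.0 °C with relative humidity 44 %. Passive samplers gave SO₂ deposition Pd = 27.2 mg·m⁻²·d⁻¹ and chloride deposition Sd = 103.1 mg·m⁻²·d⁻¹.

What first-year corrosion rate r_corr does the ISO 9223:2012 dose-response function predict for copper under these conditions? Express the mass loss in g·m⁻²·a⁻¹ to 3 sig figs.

copper: T>10 °C ⇒ hinge -0.080·(12.0−10) = -0.1600
  SO₂ term: 0.0053·27.2^0.26·exp(0.059·44-0.1600) = 0.143
  Sd branch = 0.01025·Sd^0.27·e^(0.036·RH+0.049·T) = 0.3145 μm/a
  sum: 0.143 + 0.3145 → r_corr = 0.4574 μm/a
Convert to mass loss: 0.4574 μm/a × 8.96 g/cm³ = 4.099 g·m⁻²·a⁻¹

r_corr = 4.10 g·m⁻²·a⁻¹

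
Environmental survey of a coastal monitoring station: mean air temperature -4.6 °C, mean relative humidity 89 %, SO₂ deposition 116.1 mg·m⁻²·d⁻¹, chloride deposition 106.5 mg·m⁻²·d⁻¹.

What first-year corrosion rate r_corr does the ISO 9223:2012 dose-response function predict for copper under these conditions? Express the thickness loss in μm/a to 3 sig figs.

copper: temperature factor f = +0.126·(-14.6) = -1.8396
  Pd branch = 0.0053·Pd^0.26·e^(0.059·RH+f) = 0.5529 μm/a
  Cl⁻ term: 0.01025·106.5^0.27·exp(0.036·89+0.049·-4.6) = 0.7107
  sum: 0.5529 + 0.7107 → r_corr = 1.264 μm/a

r_corr = 1.26 μm/a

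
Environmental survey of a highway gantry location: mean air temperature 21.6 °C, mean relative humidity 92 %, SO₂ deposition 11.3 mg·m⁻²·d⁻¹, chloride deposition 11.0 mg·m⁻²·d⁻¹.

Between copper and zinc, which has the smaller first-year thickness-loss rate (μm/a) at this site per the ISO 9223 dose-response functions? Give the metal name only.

copper: temperature factor f = -0.080·(11.6) = -0.9280
  Pd branch = 0.0053·Pd^0.26·e^(0.059·RH+f) = 0.8962 μm/a
  Cl⁻ term: 0.01025·11.0^0.27·exp(0.036·92+0.049·21.6) = 1.549
  sum: 0.8962 + 1.549 → r_corr = 2.445 μm/a
zinc: temperature factor f = -0.071·(11.6) = -0.8236
  SO₂ term: 0.0129·11.3^0.44·exp(0.046·92-0.8236) = 1.133
  Sd branch = 0.0175·Sd^0.57·e^(0.008·RH+0.085·T) = 0.8987 μm/a
  r_corr = 1.133 + 0.8987 = 2.032 μm/a
Ordering by μm/a: copper (2.44) > zinc (2.03)

zinc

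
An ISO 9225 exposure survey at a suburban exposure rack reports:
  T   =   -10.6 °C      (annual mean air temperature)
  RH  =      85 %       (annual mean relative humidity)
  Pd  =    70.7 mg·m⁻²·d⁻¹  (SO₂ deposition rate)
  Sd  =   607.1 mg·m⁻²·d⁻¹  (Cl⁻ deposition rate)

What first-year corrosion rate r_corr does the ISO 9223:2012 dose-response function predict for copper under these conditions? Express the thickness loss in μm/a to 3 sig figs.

r_corr = 0.914 μm/a

copper: T≤10 °C ⇒ hinge +0.126·(-10.6−10) = -2.5956
  Pd branch = 0.0053·Pd^0.26·e^(0.059·RH+f) = 0.1802 μm/a
  Sd branch = 0.01025·Sd^0.27·e^(0.036·RH+0.049·T) = 0.7338 μm/a
  sum: 0.1802 + 0.7338 → r_corr = 0.914 μm/a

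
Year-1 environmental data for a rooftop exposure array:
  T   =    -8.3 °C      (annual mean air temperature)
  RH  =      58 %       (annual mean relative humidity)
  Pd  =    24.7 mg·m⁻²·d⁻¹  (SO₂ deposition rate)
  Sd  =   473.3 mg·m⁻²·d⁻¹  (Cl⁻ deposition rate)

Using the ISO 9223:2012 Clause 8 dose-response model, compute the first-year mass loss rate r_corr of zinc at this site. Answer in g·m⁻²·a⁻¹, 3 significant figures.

r_corr = 6.00 g·m⁻²·a⁻¹

zinc: f(T) = +0.038·(T−10) [T≤10 °C] = -0.6954
  SO₂ term: 0.0129·24.7^0.44·exp(0.046·58-0.6954) = 0.3802
  Sd branch = 0.0175·Sd^0.57·e^(0.008·RH+0.085·T) = 0.4602 μm/a
  r_corr = 0.3802 + 0.4602 = 0.8405 μm/a
Convert to mass loss: 0.8405 μm/a × 7.14 g/cm³ = 6.001 g·m⁻²·a⁻¹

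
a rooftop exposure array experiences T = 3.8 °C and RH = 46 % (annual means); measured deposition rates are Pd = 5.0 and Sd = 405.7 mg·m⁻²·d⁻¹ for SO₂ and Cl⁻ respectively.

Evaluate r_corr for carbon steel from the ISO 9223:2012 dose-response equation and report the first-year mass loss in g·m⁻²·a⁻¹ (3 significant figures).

r_corr = 208 g·m⁻²·a⁻¹

carbon steel: temperature factor f = +0.150·(-6.2) = -0.9300
  sulphur-dioxide contribution → 4.047 μm/a
  chloride contribution → 22.44 μm/a
  total first-year rate 26.48 μm/a
Convert to mass loss: 26.48 μm/a × 7.85 g/cm³ = 207.9 g·m⁻²·a⁻¹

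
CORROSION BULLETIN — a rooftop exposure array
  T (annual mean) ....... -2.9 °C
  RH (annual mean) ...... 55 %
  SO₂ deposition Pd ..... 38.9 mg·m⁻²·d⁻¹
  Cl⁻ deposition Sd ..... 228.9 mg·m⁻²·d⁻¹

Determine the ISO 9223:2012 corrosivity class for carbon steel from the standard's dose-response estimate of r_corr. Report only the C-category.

carbon steel: temperature factor f = +0.150·(-12.9) = -1.9350
  sulphur-dioxide contribution → 5.154 μm/a
  chloride contribution → 16.2 μm/a
  total first-year rate 21.35 μm/a
ISO 9223 Table 2 (carbon steel): 1.3 < 21.4 ≤ 25 μm/a ⇒ C2

C2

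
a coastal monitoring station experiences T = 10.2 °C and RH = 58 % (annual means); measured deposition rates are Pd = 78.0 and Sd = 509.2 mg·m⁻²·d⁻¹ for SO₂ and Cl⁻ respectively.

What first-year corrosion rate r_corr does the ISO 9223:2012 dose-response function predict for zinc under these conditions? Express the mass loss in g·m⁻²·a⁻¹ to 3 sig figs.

r_corr = 25.4 g·m⁻²·a⁻¹

zinc: T>10 °C ⇒ hinge -0.071·(10.2−10) = -0.0142
  Pd branch = 0.0129·Pd^0.44·e^(0.046·RH+f) = 1.246 μm/a
  Sd branch = 0.0175·Sd^0.57·e^(0.008·RH+0.085·T) = 2.312 μm/a
  r_corr = 1.246 + 2.312 = 3.558 μm/a
Convert to mass loss: 3.558 μm/a × 7.14 g/cm³ = 25.41 g·m⁻²·a⁻¹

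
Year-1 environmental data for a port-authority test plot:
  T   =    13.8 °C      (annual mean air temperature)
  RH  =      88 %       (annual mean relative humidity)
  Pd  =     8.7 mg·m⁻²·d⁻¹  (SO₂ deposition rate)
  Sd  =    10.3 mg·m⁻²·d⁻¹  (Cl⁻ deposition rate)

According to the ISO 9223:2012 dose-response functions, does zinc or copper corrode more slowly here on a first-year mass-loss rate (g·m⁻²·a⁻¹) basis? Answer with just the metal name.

zinc

zinc: f(T) = -0.071·(T−10) [T>10 °C] = -0.2698
  sulphur-dioxide contribution → 1.462 μm/a
  chloride contribution → 0.432 μm/a
  ⇒ r_corr(zinc) = 1.894 μm/a
  mass loss = 1.894 μm/a × 7.14 g/cm³ = 13.52 g·m⁻²·a⁻¹
copper: temperature factor f = -0.080·(3.8) = -0.3040
  sulphur-dioxide contribution → 1.234 μm/a
  chloride contribution → 0.8989 μm/a
  ⇒ r_corr(copper) = 2.133 μm/a
  mass loss = 2.133 μm/a × 8.96 g/cm³ = 19.11 g·m⁻²·a⁻¹
Ordering by g·m⁻²·a⁻¹: copper (19.1) > zinc (13.5)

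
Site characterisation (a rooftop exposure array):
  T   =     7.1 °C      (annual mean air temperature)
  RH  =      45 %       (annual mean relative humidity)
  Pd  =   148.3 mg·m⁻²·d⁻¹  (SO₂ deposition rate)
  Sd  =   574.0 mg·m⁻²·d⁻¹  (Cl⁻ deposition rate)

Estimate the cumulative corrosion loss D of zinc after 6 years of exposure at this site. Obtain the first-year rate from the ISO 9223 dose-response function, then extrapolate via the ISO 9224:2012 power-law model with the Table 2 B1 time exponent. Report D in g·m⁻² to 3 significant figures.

D(6) = 77.8 g·m⁻²

zinc: temperature factor f = +0.038·(-2.9) = -0.1102
  Pd branch = 0.0129·Pd^0.44·e^(0.046·RH+f) = 0.8261 μm/a
  Cl⁻ term: 0.0175·574.0^0.57·exp(0.008·45+0.085·7.1) = 1.714
  sum: 0.8261 + 1.714 → r_corr = 2.54 μm/a
Power-law: D(6) = r_corr · 6^0.813
  D(6) = 2.54 × 6^0.813 = 2.54 × 4.292 = 10.9 μm
  Mass loss = 10.9 μm × 7.14 g/cm³ = 77.84 g·m⁻²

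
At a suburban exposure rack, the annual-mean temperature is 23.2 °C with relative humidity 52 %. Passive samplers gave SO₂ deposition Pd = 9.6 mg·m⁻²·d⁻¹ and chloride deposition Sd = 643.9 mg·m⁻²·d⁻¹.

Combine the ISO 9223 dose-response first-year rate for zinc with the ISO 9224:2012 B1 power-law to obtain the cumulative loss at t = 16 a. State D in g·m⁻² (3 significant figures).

zinc: temperature factor f = -0.071·(13.2) = -0.9372
  Pd branch = 0.0129·Pd^0.44·e^(0.046·RH+f) = 0.1495 μm/a
  Cl⁻ term: 0.0175·643.9^0.57·exp(0.008·52+0.085·23.2) = 7.606
  r_corr = 0.1495 + 7.606 = 7.756 μm/a
Power-law: D(16) = r_corr · 16^0.813
  D(16) = 7.756 × 16^0.813 = 7.756 × 9.527 = 73.89 μm
  Mass loss = 73.89 μm × 7.14 g/cm³ = 527.5 g·m⁻²

D(16) = 528 g·m⁻²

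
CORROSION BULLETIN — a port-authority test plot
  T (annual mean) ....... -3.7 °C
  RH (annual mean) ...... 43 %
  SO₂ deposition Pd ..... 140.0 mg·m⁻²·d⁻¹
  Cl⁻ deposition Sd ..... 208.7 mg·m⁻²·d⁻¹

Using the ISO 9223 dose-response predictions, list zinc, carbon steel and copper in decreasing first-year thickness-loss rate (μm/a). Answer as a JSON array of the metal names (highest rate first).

zinc: T≤10 °C ⇒ hinge +0.038·(-3.7−10) = -0.5206
  Pd branch = 0.0129·Pd^0.44·e^(0.046·RH+f) = 0.4873 μm/a
  Cl⁻ term: 0.0175·208.7^0.57·exp(0.008·43+0.085·-3.7) = 0.3784
  r_corr = 0.4873 + 0.3784 = 0.8658 μm/a
carbon steel: f(T) = +0.150·(T−10) [T≤10 °C] = -2.0550
  Pd branch = 1.77·Pd^0.52·e^(0.02·RH+f) = 6.998 μm/a
  Cl⁻ term: 0.102·208.7^0.62·exp(0.033·43+0.04·-3.7) = 9.97
  r_corr = 6.998 + 9.97 = 16.97 μm/a
copper: f(T) = +0.126·(T−10) [T≤10 °C] = -1.7262
  Pd branch = 0.0053·Pd^0.26·e^(0.059·RH+f) = 0.04309 μm/a
  Sd branch = 0.01025·Sd^0.27·e^(0.036·RH+0.049·T) = 0.17 μm/a
  r_corr = 0.04309 + 0.17 = 0.2131 μm/a
Ordering by μm/a: carbon steel (17) > zinc (0.866) > copper (0.213)

["carbon steel", "zinc", "copper"]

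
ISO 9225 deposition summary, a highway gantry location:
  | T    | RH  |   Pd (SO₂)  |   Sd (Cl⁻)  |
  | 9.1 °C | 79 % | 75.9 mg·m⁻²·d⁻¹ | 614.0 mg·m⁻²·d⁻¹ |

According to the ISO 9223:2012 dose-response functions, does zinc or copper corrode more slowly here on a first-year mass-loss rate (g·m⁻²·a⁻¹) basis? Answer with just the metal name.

copper

zinc: T≤10 °C ⇒ hinge +0.038·(9.1−10) = -0.0342
  sulphur-dioxide contribution → 3.172 μm/a
  chloride contribution → 2.771 μm/a
  ⇒ r_corr(zinc) = 5.943 μm/a
  mass loss = 5.943 μm/a × 7.14 g/cm³ = 42.43 g·m⁻²·a⁻¹
copper: temperature factor f = +0.126·(-0.9) = -0.1134
  sulphur-dioxide contribution → 1.542 μm/a
  chloride contribution → 1.557 μm/a
  total first-year rate 3.099 μm/a
  mass loss = 3.099 μm/a × 8.96 g/cm³ = 27.77 g·m⁻²·a⁻¹
Ordering by g·m⁻²·a⁻¹: zinc (42.4) > copper (27.8)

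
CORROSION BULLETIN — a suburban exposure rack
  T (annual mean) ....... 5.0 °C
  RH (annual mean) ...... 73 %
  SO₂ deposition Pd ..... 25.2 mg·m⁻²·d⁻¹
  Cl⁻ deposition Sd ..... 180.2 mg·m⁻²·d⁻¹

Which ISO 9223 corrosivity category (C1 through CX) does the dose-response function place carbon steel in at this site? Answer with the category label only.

C4

carbon steel: T≤10 °C ⇒ hinge +0.150·(5.0−10) = -0.7500
  Pd branch = 1.77·Pd^0.52·e^(0.02·RH+f) = 19.28 μm/a
  Cl⁻ term: 0.102·180.2^0.62·exp(0.033·73+0.04·5.0) = 34.69
  sum: 19.28 + 34.69 → r_corr = 53.97 μm/a
54 μm/a falls in (50, 80] for carbon steel → category C4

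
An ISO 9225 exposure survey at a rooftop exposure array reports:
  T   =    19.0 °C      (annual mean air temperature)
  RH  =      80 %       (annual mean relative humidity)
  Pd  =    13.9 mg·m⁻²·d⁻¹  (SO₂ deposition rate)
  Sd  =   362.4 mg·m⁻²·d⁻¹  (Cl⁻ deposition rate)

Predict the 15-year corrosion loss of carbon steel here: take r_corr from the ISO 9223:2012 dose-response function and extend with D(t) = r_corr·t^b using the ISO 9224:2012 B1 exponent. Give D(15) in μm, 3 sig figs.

carbon steel: temperature factor f = -0.054·(9.0) = -0.4860
  Pd branch = 1.77·Pd^0.52·e^(0.02·RH+f) = 21.19 μm/a
  Cl⁻ term: 0.102·362.4^0.62·exp(0.033·80+0.04·19.0) = 118
  sum: 21.19 + 118 → r_corr = 139.2 μm/a
Power-law: D(15) = r_corr · 15^0.523
  D(15) = 139.2 × 15^0.523 = 139.2 × 4.122 = 573.7 μm

D(15) = 574 μm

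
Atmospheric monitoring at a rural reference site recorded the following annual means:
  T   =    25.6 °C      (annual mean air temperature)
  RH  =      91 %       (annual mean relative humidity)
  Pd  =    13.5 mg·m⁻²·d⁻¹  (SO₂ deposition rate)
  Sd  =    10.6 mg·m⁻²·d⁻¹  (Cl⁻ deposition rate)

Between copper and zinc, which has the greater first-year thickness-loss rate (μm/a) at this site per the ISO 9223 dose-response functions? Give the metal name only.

copper: temperature factor f = -0.080·(15.6) = -1.2480
  SO₂ term: 0.0053·13.5^0.26·exp(0.059·91-1.2480) = 0.6425
  Sd branch = 0.01025·Sd^0.27·e^(0.036·RH+0.049·T) = 1.799 μm/a
  r_corr = 0.6425 + 1.799 = 2.442 μm/a
zinc: T>10 °C ⇒ hinge -0.071·(25.6−10) = -1.1076
  SO₂ term: 0.0129·13.5^0.44·exp(0.046·91-1.1076) = 0.8808
  Sd branch = 0.0175·Sd^0.57·e^(0.008·RH+0.085·T) = 1.226 μm/a
  r_corr = 0.8808 + 1.226 = 2.107 μm/a
Ordering by μm/a: copper (2.44) > zinc (2.11)

copper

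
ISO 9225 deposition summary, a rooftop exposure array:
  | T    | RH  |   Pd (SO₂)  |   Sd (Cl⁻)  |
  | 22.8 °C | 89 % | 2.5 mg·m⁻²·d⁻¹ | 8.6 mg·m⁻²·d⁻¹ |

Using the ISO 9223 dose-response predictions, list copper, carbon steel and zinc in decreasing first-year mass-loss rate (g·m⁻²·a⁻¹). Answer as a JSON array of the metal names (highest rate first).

["carbon steel", "copper", "zinc"]

copper: temperature factor f = -0.080·(12.8) = -1.0240
  sulphur-dioxide contribution → 0.4608 μm/a
  chloride contribution → 1.379 μm/a
  total first-year rate 1.84 μm/a
  mass loss = 1.84 μm/a × 8.96 g/cm³ = 16.49 g·m⁻²·a⁻¹
carbon steel: f(T) = -0.054·(T−10) [T>10 °C] = -0.6912
  sulphur-dioxide contribution → 8.468 μm/a
  chloride contribution → 18.18 μm/a
  total first-year rate 26.65 μm/a
  mass loss = 26.65 μm/a × 7.85 g/cm³ = 209.2 g·m⁻²·a⁻¹
zinc: f(T) = -0.071·(T−10) [T>10 °C] = -0.9088
  sulphur-dioxide contribution → 0.4667 μm/a
  chloride contribution → 0.8445 μm/a
  ⇒ r_corr(zinc) = 1.311 μm/a
  mass loss = 1.311 μm/a × 7.14 g/cm³ = 9.361 g·m⁻²·a⁻¹
Ordering by g·m⁻²·a⁻¹: carbon steel (209) > copper (16.5) > zinc (9.36)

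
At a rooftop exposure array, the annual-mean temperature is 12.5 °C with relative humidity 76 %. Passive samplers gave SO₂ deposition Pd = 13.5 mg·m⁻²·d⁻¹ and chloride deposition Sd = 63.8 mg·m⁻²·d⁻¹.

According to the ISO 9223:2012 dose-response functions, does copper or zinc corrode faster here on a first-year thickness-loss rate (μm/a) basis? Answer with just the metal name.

copper: T>10 °C ⇒ hinge -0.080·(12.5−10) = -0.2000
  sulphur-dioxide contribution → 0.7563 μm/a
  chloride contribution → 0.8959 μm/a
  ⇒ r_corr(copper) = 1.652 μm/a
zinc: T>10 °C ⇒ hinge -0.071·(12.5−10) = -0.1775
  sulphur-dioxide contribution → 1.12 μm/a
  chloride contribution → 0.9937 μm/a
  total first-year rate 2.114 μm/a
Ordering by μm/a: zinc (2.11) > copper (1.65)

zinc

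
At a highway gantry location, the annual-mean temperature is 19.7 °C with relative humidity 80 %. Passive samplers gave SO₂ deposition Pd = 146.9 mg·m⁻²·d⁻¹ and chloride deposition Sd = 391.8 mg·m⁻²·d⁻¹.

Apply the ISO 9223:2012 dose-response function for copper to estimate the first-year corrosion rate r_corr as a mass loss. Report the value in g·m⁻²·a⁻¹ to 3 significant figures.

r_corr = 30.5 g·m⁻²·a⁻¹

copper: T>10 °C ⇒ hinge -0.080·(19.7−10) = -0.7760
  SO₂ term: 0.0053·146.9^0.26·exp(0.059·80-0.7760) = 1.001
  Sd branch = 0.01025·Sd^0.27·e^(0.036·RH+0.049·T) = 2.403 μm/a
  sum: 1.001 + 2.403 → r_corr = 3.405 μm/a
Convert to mass loss: 3.405 μm/a × 8.96 g/cm³ = 30.51 g·m⁻²·a⁻¹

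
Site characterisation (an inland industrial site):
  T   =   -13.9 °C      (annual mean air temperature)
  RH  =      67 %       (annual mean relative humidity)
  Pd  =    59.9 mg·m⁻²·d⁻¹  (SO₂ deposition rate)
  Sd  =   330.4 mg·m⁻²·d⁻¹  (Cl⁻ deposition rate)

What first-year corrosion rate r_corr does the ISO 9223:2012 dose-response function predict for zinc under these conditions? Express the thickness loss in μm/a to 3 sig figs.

r_corr = 0.937 μm/a

zinc: T≤10 °C ⇒ hinge +0.038·(-13.9−10) = -0.9082
  Pd branch = 0.0129·Pd^0.44·e^(0.046·RH+f) = 0.6866 μm/a
  Cl⁻ term: 0.0175·330.4^0.57·exp(0.008·67+0.085·-13.9) = 0.2504
  sum: 0.6866 + 0.2504 → r_corr = 0.937 μm/a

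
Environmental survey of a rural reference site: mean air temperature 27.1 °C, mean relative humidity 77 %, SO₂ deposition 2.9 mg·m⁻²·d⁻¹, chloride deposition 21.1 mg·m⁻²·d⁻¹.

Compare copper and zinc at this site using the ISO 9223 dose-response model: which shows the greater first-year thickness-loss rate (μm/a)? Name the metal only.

copper: temperature factor f = -0.080·(17.1) = -1.3680
  sulphur-dioxide contribution → 0.1673 μm/a
  chloride contribution → 1.409 μm/a
  total first-year rate 1.576 μm/a
zinc: T>10 °C ⇒ hinge -0.071·(27.1−10) = -1.2141
  sulphur-dioxide contribution → 0.2114 μm/a
  chloride contribution → 1.844 μm/a
  total first-year rate 2.056 μm/a
Ordering by μm/a: zinc (2.06) > copper (1.58)

zinc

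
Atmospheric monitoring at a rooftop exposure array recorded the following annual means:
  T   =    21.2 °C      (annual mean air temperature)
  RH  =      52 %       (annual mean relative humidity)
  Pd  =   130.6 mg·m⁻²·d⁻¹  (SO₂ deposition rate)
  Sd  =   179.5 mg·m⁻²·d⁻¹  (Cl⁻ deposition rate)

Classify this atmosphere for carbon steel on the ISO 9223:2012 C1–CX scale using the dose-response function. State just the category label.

carbon steel: temperature factor f = -0.054·(11.2) = -0.6048
  SO₂ term: 1.77·130.6^0.52·exp(0.02·52-0.6048) = 34.46
  Sd branch = 0.102·Sd^0.62·e^(0.033·RH+0.04·T) = 33.09 μm/a
  r_corr = 34.46 + 33.09 = 67.54 μm/a
67.5 μm/a falls in (50, 80] for carbon steel → category C4

C4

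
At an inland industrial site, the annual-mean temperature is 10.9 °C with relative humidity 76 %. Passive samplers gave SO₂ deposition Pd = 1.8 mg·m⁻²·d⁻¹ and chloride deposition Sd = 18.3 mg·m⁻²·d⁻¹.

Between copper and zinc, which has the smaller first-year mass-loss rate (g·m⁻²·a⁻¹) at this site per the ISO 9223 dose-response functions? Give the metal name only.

zinc

copper: T>10 °C ⇒ hinge -0.080·(10.9−10) = -0.0720
  SO₂ term: 0.0053·1.8^0.26·exp(0.059·76-0.0720) = 0.509
  Sd branch = 0.01025·Sd^0.27·e^(0.036·RH+0.049·T) = 0.5913 μm/a
  r_corr = 0.509 + 0.5913 = 1.1 μm/a
  mass loss = 1.1 μm/a × 8.96 g/cm³ = 9.859 g·m⁻²·a⁻¹
zinc: T>10 °C ⇒ hinge -0.071·(10.9−10) = -0.0639
  SO₂ term: 0.0129·1.8^0.44·exp(0.046·76-0.0639) = 0.517
  Sd branch = 0.0175·Sd^0.57·e^(0.008·RH+0.085·T) = 0.4257 μm/a
  r_corr = 0.517 + 0.4257 = 0.9426 μm/a
  mass loss = 0.9426 μm/a × 7.14 g/cm³ = 6.73 g·m⁻²·a⁻¹
Ordering by g·m⁻²·a⁻¹: copper (9.86) > zinc (6.73)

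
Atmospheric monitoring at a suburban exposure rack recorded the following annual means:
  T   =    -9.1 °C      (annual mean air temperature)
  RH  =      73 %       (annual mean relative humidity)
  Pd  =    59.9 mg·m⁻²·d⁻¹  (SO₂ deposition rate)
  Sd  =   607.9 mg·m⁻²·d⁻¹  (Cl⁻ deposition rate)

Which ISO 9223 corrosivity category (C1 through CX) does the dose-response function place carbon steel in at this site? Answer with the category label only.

carbon steel: T≤10 °C ⇒ hinge +0.150·(-9.1−10) = -2.8650
  SO₂ term: 1.77·59.9^0.52·exp(0.02·73-2.8650) = 3.648
  Cl⁻ term: 0.102·607.9^0.62·exp(0.033·73+0.04·-9.1) = 41.95
  r_corr = 3.648 + 41.95 = 45.6 μm/a
ISO 9223 Table 2 (carbon steel): 25 < 45.6 ≤ 50 μm/a ⇒ C3

C3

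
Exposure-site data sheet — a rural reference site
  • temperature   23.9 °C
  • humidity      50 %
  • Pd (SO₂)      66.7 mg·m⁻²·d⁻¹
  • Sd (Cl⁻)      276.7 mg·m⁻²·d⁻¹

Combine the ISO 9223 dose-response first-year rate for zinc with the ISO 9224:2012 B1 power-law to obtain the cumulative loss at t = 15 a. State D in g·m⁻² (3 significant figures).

zinc: temperature factor f = -0.071·(13.9) = -0.9869
  Pd branch = 0.0129·Pd^0.44·e^(0.046·RH+f) = 0.3044 μm/a
  Sd branch = 0.0175·Sd^0.57·e^(0.008·RH+0.085·T) = 4.909 μm/a
  r_corr = 0.3044 + 4.909 = 5.213 μm/a
Long-term exponent b (ISO 9224 Table 2, B1) = 0.813
  D(15) = 5.213 × 15^0.813 = 5.213 × 9.04 = 47.13 μm
  Mass loss = 47.13 μm × 7.14 g/cm³ = 336.5 g·m⁻²

D(15) = 336 g·m⁻²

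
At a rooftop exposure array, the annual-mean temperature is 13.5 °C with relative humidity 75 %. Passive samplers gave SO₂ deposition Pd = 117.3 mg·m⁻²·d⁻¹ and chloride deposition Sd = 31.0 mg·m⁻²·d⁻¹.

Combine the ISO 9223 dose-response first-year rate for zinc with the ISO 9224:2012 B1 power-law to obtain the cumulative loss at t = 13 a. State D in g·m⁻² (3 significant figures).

zinc: temperature factor f = -0.071·(3.5) = -0.2485
  SO₂ term: 0.0129·117.3^0.44·exp(0.046·75-0.2485) = 2.579
  Sd branch = 0.0175·Sd^0.57·e^(0.008·RH+0.085·T) = 0.7113 μm/a
  sum: 2.579 + 0.7113 → r_corr = 3.29 μm/a
Power-law: D(13) = r_corr · 13^0.813
  D(13) = 3.29 × 13^0.813 = 3.29 × 8.047 = 26.48 μm
  Mass loss = 26.48 μm × 7.14 g/cm³ = 189.1 g·m⁻²

D(13) = 189 g·m⁻²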